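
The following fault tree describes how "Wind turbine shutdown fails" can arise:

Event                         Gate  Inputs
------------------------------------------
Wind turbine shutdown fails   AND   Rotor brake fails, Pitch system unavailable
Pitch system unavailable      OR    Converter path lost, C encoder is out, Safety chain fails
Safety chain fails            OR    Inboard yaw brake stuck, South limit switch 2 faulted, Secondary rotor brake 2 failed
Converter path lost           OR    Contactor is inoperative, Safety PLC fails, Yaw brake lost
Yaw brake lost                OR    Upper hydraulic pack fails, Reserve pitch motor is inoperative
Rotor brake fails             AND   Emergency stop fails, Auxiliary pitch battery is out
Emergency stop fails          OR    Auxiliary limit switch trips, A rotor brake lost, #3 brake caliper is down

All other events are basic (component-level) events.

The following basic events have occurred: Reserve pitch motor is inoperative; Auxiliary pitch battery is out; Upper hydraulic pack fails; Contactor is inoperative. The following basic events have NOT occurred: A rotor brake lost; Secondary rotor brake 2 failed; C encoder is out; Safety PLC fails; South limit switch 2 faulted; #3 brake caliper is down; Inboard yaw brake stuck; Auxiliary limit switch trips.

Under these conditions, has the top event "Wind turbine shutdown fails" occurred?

No

Emergency stop fails [OR]: Auxiliary limit switch trips=not, A rotor brake lost=not, #3 brake caliper is down=not → no input occurs → does not occur.
Rotor brake fails [AND]: Emergency stop fails=not, Auxiliary pitch battery is out=occurs → not all inputs occur → does not occur.
Yaw brake lost [OR]: Upper hydraulic pack fails=occurs, Reserve pitch motor is inoperative=occurs → at least one input occurs → occurs.
Converter path lost [OR]: Contactor is inoperative=occurs, Safety PLC fails=not, Yaw brake lost=occurs → at least one input occurs → occurs.
Safety chain fails [OR]: Inboard yaw brake stuck=not, South limit switch 2 faulted=not, Secondary rotor brake 2 failed=not → no input occurs → does not occur.
Pitch system unavailable [OR]: Converter path lost=occurs, C encoder is out=not, Safety chain fails=not → at least one input occurs → occurs.
Wind turbine shutdown fails [AND]: Rotor brake fails=not, Pitch system unavailable=occurs → not all inputs occur → does not occur.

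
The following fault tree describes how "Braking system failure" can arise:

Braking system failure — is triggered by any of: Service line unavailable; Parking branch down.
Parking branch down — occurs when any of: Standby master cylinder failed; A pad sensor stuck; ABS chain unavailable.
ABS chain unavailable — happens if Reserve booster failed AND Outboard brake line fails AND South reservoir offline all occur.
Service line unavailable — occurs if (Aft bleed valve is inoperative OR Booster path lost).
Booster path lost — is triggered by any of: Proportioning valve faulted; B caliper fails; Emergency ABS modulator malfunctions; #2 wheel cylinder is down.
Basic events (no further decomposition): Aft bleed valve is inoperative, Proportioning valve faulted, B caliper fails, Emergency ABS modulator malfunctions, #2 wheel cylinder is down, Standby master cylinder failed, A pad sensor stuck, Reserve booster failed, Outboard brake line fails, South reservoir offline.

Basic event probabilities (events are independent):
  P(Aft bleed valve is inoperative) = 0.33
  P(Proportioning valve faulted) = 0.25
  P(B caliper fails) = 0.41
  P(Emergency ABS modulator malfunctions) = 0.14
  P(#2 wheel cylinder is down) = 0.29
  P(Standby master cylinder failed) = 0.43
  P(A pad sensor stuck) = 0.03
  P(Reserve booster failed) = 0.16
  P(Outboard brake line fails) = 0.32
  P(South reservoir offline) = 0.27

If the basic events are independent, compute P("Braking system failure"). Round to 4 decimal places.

0.9013

P(Booster path lost) [OR] = 1 − (1−0.25) × (1−0.41) × (1−0.14) × (1−0.29) = 0.729810
P(Service line unavailable) [OR] = 1 − (1−0.33) × (1−0.729810) = 0.818973
P(ABS chain unavailable) [AND] = 0.16 × 0.32 × 0.27 = 0.013824
P(Parking branch down) [OR] = 1 − (1−0.43) × (1−0.03) × (1−0.013824) = 0.454743
P(Braking system failure) [OR] = 1 − (1−0.818973) × (1−0.454743) = 0.901294
Rounded to 4 decimal places: P(Braking system failure) ≈ 0.9013.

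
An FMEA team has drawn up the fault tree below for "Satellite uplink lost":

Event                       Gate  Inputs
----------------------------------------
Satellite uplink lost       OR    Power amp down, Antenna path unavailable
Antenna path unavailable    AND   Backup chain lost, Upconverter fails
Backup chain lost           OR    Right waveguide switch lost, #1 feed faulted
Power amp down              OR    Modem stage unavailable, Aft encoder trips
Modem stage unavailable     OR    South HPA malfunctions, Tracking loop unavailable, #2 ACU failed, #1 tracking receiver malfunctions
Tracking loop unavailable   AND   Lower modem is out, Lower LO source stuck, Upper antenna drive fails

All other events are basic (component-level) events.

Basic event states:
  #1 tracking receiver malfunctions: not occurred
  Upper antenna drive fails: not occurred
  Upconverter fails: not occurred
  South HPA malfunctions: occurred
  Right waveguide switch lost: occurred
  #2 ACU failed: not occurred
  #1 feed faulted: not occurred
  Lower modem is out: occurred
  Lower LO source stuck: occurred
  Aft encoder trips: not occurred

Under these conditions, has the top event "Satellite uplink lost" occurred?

Yes

Tracking loop unavailable [AND]: Lower modem is out=occurs, Lower LO source stuck=occurs, Upper antenna drive fails=not → not all inputs occur → does not occur.
Modem stage unavailable [OR]: South HPA malfunctions=occurs, Tracking loop unavailable=not, #2 ACU failed=not, #1 tracking receiver malfunctions=not → at least one input occurs → occurs.
Power amp down [OR]: Modem stage unavailable=occurs, Aft encoder trips=not → at least one input occurs → occurs.
Backup chain lost [OR]: Right waveguide switch lost=occurs, #1 feed faulted=not → at least one input occurs → occurs.
Antenna path unavailable [AND]: Backup chain lost=occurs, Upconverter fails=not → not all inputs occur → does not occur.
Satellite uplink lost [OR]: Power amp down=occurs, Antenna path unavailable=not → at least one input occurs → occurs.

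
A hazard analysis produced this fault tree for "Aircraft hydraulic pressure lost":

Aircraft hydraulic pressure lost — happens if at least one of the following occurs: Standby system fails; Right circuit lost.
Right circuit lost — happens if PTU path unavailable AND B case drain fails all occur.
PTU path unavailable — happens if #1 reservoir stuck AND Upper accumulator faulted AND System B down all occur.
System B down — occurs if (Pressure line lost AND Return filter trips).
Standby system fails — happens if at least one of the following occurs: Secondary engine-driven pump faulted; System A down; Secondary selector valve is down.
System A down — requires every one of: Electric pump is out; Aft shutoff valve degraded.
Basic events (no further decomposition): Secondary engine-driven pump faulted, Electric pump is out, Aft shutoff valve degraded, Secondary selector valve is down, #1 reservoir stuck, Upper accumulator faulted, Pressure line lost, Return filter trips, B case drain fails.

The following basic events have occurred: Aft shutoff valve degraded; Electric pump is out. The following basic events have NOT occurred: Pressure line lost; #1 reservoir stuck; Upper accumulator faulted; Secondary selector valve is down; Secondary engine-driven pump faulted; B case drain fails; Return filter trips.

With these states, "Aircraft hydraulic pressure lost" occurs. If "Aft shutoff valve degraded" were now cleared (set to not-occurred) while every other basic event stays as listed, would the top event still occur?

Counterfactual: set "Aft shutoff valve degraded" to not occurred.
System A down [AND]: Electric pump is out=occurs, Aft shutoff valve degraded=not → not all inputs occur → does not occur.
Standby system fails [OR]: Secondary engine-driven pump faulted=not, System A down=not, Secondary selector valve is down=not → no input occurs → does not occur.
System B down [AND]: Pressure line lost=not, Return filter trips=not → not all inputs occur → does not occur.
PTU path unavailable [AND]: #1 reservoir stuck=not, Upper accumulator faulted=not, System B down=not → not all inputs occur → does not occur.
Right circuit lost [AND]: PTU path unavailable=not, B case drain fails=not → not all inputs occur → does not occur.
Aircraft hydraulic pressure lost [OR]: Standby system fails=not, Right circuit lost=not → no input occurs → does not occur.

No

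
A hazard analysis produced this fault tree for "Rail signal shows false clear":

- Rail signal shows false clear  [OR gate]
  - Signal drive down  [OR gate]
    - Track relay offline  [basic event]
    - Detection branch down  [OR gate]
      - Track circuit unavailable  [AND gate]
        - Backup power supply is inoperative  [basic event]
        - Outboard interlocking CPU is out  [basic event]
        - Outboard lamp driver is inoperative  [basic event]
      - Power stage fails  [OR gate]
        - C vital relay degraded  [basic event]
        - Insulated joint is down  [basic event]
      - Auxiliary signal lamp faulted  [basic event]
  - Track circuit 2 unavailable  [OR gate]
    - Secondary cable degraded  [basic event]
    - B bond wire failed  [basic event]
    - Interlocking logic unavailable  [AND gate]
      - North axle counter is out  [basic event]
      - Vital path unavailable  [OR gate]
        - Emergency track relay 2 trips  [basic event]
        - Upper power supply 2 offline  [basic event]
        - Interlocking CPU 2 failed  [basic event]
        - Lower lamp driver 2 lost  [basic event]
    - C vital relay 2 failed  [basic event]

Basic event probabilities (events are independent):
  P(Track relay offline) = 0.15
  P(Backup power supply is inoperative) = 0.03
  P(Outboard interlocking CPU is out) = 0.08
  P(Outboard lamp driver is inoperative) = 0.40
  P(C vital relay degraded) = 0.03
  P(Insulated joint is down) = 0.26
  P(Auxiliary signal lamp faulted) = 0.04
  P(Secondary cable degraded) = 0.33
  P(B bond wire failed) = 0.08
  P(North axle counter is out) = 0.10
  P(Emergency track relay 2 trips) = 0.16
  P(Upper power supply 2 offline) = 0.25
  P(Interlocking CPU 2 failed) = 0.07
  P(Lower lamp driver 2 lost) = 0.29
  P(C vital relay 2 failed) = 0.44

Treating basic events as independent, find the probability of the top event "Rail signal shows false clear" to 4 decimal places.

0.8098

P(Track circuit unavailable) [AND] = 0.03 × 0.08 × 0.40 = 0.000960
P(Power stage fails) [OR] = 1 − (1−0.03) × (1−0.26) = 0.282200
P(Detection branch down) [OR] = 1 − (1−0.000960) × (1−0.282200) × (1−0.04) = 0.311574
P(Signal drive down) [OR] = 1 − (1−0.15) × (1−0.311574) = 0.414838
P(Vital path unavailable) [OR] = 1 − (1−0.16) × (1−0.25) × (1−0.07) × (1−0.29) = 0.584011
P(Interlocking logic unavailable) [AND] = 0.10 × 0.584011 = 0.058401
P(Track circuit 2 unavailable) [OR] = 1 − (1−0.33) × (1−0.08) × (1−0.058401) × (1−0.44) = 0.674975
P(Rail signal shows false clear) [OR] = 1 − (1−0.414838) × (1−0.674975) = 0.809808
Rounded to 4 decimal places: P(Rail signal shows false clear) ≈ 0.8098.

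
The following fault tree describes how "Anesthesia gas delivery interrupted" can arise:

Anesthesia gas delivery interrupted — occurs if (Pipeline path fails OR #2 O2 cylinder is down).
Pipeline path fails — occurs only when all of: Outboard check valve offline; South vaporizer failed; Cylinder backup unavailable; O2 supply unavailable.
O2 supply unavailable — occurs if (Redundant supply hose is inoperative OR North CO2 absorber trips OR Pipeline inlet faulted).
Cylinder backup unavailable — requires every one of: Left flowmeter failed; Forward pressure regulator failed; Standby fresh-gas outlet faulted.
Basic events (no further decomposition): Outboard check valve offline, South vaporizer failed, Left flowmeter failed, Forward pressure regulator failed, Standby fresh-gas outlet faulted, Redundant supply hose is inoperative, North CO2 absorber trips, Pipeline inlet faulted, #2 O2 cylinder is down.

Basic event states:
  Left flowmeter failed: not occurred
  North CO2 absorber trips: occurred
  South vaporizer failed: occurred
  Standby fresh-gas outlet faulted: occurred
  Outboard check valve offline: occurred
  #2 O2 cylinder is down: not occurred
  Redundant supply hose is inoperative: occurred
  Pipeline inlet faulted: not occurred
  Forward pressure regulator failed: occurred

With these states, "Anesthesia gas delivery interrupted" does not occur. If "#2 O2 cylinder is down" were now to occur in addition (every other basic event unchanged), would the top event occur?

Yes

Counterfactual: set "#2 O2 cylinder is down" to occurred.
Cylinder backup unavailable [AND]: Left flowmeter failed=not, Forward pressure regulator failed=occurs, Standby fresh-gas outlet faulted=occurs → not all inputs occur → does not occur.
O2 supply unavailable [OR]: Redundant supply hose is inoperative=occurs, North CO2 absorber trips=occurs, Pipeline inlet faulted=not → at least one input occurs → occurs.
Pipeline path fails [AND]: Outboard check valve offline=occurs, South vaporizer failed=occurs, Cylinder backup unavailable=not, O2 supply unavailable=occurs → not all inputs occur → does not occur.
Anesthesia gas delivery interrupted [OR]: Pipeline path fails=not, #2 O2 cylinder is down=occurs → at least one input occurs → occurs.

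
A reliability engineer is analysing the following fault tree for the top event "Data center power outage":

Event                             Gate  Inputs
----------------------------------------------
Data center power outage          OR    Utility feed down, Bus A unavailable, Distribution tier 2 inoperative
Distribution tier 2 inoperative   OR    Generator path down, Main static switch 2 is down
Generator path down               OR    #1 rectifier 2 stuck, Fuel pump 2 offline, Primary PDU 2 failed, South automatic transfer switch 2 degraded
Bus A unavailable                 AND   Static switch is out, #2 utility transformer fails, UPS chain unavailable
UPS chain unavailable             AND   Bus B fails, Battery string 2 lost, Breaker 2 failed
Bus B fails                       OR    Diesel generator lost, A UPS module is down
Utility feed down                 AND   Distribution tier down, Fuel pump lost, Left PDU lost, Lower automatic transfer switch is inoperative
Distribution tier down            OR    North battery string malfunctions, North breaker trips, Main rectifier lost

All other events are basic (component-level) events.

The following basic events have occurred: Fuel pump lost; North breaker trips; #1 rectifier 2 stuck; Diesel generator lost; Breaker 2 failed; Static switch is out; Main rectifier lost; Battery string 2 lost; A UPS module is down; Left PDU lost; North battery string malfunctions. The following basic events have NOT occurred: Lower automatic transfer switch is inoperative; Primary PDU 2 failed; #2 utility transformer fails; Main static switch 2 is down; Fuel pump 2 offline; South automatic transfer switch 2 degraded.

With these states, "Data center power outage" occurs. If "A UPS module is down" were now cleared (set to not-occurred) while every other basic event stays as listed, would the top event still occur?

Counterfactual: set "A UPS module is down" to not occurred.
Distribution tier down [OR]: North battery string malfunctions=occurs, North breaker trips=occurs, Main rectifier lost=occurs → at least one input occurs → occurs.
Utility feed down [AND]: Distribution tier down=occurs, Fuel pump lost=occurs, Left PDU lost=occurs, Lower automatic transfer switch is inoperative=not → not all inputs occur → does not occur.
Bus B fails [OR]: Diesel generator lost=occurs, A UPS module is down=not → at least one input occurs → occurs.
UPS chain unavailable [AND]: Bus B fails=occurs, Battery string 2 lost=occurs, Breaker 2 failed=occurs → all inputs occur → occurs.
Bus A unavailable [AND]: Static switch is out=occurs, #2 utility transformer fails=not, UPS chain unavailable=occurs → not all inputs occur → does not occur.
Generator path down [OR]: #1 rectifier 2 stuck=occurs, Fuel pump 2 offline=not, Primary PDU 2 failed=not, South automatic transfer switch 2 degraded=not → at least one input occurs → occurs.
Distribution tier 2 inoperative [OR]: Generator path down=occurs, Main static switch 2 is down=not → at least one input occurs → occurs.
Data center power outage [OR]: Utility feed down=not, Bus A unavailable=not, Distribution tier 2 inoperative=occurs → at least one input occurs → occurs.

Yes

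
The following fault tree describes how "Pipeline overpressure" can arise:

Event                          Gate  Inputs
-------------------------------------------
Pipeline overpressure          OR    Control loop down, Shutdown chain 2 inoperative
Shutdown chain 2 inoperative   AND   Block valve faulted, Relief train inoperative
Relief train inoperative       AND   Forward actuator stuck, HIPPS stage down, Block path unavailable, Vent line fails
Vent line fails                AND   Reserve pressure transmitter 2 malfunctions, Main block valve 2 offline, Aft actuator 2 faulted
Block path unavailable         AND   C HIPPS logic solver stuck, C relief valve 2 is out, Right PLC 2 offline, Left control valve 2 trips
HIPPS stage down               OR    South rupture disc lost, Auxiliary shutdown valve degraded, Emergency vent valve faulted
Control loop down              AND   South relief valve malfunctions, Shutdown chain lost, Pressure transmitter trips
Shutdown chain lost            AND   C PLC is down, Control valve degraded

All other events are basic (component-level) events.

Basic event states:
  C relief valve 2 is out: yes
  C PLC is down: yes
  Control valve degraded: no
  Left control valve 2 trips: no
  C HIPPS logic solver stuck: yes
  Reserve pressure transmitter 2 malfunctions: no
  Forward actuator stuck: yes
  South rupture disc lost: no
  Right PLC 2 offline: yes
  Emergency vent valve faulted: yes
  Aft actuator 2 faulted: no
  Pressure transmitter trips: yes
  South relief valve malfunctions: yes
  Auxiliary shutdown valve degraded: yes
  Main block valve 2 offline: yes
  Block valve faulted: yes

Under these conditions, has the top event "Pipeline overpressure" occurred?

Shutdown chain lost [AND]: C PLC is down=occurs, Control valve degraded=not → not all inputs occur → does not occur.
Control loop down [AND]: South relief valve malfunctions=occurs, Shutdown chain lost=not, Pressure transmitter trips=occurs → not all inputs occur → does not occur.
HIPPS stage down [OR]: South rupture disc lost=not, Auxiliary shutdown valve degraded=occurs, Emergency vent valve faulted=occurs → at least one input occurs → occurs.
Block path unavailable [AND]: C HIPPS logic solver stuck=occurs, C relief valve 2 is out=occurs, Right PLC 2 offline=occurs, Left control valve 2 trips=not → not all inputs occur → does not occur.
Vent line fails [AND]: Reserve pressure transmitter 2 malfunctions=not, Main block valve 2 offline=occurs, Aft actuator 2 faulted=not → not all inputs occur → does not occur.
Relief train inoperative [AND]: Forward actuator stuck=occurs, HIPPS stage down=occurs, Block path unavailable=not, Vent line fails=not → not all inputs occur → does not occur.
Shutdown chain 2 inoperative [AND]: Block valve faulted=occurs, Relief train inoperative=not → not all inputs occur → does not occur.
Pipeline overpressure [OR]: Control loop down=not, Shutdown chain 2 inoperative=not → no input occurs → does not occur.

No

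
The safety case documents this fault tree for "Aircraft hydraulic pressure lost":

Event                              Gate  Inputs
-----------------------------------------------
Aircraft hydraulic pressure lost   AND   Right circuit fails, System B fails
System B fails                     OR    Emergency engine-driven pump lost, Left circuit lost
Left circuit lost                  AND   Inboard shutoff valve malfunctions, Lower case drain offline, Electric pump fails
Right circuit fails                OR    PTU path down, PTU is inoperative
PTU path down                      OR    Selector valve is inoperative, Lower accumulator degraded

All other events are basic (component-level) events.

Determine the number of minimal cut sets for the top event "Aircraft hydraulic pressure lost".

6

PTU path down [OR]: union of children's cut sets → 2 cut set(s).
Right circuit fails [OR]: union of children's cut sets → 3 cut set(s).
Left circuit lost [AND]: one cut set from each child combined → 1 × 1 × 1 = 1 cut set(s).
System B fails [OR]: union of children's cut sets → 2 cut set(s).
Aircraft hydraulic pressure lost [AND]: one cut set from each child combined → 3 × 2 = 6 cut set(s).
Minimal cut sets: {Emergency engine-driven pump lost, Selector valve is inoperative}; {Electric pump fails, Inboard shutoff valve malfunctions, Lower case drain offline, Selector valve is inoperative}; {Emergency engine-driven pump lost, Lower accumulator degraded}; {Electric pump fails, Inboard shutoff valve malfunctions, Lower accumulator degraded, Lower case drain offline}; {Emergency engine-driven pump lost, PTU is inoperative}; {Electric pump fails, Inboard shutoff valve malfunctions, Lower case drain offline, PTU is inoperative}.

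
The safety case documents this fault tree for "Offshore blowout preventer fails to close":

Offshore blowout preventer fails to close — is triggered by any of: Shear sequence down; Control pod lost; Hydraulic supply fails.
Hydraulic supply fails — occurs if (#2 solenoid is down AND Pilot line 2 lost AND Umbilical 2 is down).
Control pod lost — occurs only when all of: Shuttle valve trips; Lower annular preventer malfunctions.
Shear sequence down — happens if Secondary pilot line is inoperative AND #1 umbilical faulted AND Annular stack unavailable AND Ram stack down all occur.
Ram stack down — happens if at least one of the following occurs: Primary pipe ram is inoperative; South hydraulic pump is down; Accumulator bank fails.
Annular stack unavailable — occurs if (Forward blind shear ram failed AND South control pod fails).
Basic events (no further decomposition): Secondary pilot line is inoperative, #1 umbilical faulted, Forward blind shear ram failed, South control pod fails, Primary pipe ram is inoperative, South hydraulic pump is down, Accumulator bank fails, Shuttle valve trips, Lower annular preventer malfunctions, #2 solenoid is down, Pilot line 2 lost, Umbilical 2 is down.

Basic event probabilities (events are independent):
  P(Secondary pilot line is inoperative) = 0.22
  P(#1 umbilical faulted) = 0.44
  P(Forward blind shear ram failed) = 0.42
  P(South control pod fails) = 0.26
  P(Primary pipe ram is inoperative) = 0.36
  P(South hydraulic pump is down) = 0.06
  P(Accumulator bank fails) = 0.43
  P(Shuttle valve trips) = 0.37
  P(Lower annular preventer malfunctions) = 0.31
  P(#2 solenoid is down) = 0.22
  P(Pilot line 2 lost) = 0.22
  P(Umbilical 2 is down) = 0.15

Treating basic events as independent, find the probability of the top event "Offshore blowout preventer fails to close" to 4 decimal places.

P(Annular stack unavailable) [AND] = 0.42 × 0.26 = 0.109200
P(Ram stack down) [OR] = 1 − (1−0.36) × (1−0.06) × (1−0.43) = 0.657088
P(Shear sequence down) [AND] = 0.22 × 0.44 × 0.109200 × 0.657088 = 0.006946
P(Control pod lost) [AND] = 0.37 × 0.31 = 0.114700
P(Hydraulic supply fails) [AND] = 0.22 × 0.22 × 0.15 = 0.007260
P(Offshore blowout preventer fails to close) [OR] = 1 − (1−0.006946) × (1−0.114700) × (1−0.007260) = 0.127232
Rounded to 4 decimal places: P(Offshore blowout preventer fails to close) ≈ 0.1272.

0.1272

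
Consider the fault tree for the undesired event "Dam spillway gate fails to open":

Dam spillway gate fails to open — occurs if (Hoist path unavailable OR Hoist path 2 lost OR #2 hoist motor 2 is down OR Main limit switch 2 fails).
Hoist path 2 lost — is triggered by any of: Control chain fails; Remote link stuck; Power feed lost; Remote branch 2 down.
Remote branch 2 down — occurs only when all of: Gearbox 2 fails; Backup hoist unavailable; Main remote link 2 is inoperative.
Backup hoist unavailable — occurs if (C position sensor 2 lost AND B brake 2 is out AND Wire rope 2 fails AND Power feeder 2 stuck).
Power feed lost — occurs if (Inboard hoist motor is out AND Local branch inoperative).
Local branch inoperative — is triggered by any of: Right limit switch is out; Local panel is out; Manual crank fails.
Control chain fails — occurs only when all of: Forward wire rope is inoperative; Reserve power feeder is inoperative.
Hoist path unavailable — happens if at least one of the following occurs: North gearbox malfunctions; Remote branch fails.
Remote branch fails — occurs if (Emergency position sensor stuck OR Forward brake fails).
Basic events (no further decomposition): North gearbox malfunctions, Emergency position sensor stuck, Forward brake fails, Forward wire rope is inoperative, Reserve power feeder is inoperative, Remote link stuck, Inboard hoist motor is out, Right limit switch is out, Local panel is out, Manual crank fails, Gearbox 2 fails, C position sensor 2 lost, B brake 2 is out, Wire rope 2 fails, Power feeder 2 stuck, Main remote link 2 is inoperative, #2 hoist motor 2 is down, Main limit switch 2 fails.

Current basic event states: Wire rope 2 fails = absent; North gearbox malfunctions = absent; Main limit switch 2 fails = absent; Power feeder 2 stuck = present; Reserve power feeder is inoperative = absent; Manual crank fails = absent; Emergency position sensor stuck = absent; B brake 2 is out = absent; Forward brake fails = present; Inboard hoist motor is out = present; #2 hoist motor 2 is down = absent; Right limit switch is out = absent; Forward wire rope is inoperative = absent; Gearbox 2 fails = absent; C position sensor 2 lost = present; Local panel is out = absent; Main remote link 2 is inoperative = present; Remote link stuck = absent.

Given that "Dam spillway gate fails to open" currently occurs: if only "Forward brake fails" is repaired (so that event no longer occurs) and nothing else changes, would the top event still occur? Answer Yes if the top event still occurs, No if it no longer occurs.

No

Counterfactual: set "Forward brake fails" to not occurred.
Remote branch fails [OR]: Emergency position sensor stuck=not, Forward brake fails=not → no input occurs → does not occur.
Hoist path unavailable [OR]: North gearbox malfunctions=not, Remote branch fails=not → no input occurs → does not occur.
Control chain fails [AND]: Forward wire rope is inoperative=not, Reserve power feeder is inoperative=not → not all inputs occur → does not occur.
Local branch inoperative [OR]: Right limit switch is out=not, Local panel is out=not, Manual crank fails=not → no input occurs → does not occur.
Power feed lost [AND]: Inboard hoist motor is out=occurs, Local branch inoperative=not → not all inputs occur → does not occur.
Backup hoist unavailable [AND]: C position sensor 2 lost=occurs, B brake 2 is out=not, Wire rope 2 fails=not, Power feeder 2 stuck=occurs → not all inputs occur → does not occur.
Remote branch 2 down [AND]: Gearbox 2 fails=not, Backup hoist unavailable=not, Main remote link 2 is inoperative=occurs → not all inputs occur → does not occur.
Hoist path 2 lost [OR]: Control chain fails=not, Remote link stuck=not, Power feed lost=not, Remote branch 2 down=not → no input occurs → does not occur.
Dam spillway gate fails to open [OR]: Hoist path unavailable=not, Hoist path 2 lost=not, #2 hoist motor 2 is down=not, Main limit switch 2 fails=not → no input occurs → does not occur.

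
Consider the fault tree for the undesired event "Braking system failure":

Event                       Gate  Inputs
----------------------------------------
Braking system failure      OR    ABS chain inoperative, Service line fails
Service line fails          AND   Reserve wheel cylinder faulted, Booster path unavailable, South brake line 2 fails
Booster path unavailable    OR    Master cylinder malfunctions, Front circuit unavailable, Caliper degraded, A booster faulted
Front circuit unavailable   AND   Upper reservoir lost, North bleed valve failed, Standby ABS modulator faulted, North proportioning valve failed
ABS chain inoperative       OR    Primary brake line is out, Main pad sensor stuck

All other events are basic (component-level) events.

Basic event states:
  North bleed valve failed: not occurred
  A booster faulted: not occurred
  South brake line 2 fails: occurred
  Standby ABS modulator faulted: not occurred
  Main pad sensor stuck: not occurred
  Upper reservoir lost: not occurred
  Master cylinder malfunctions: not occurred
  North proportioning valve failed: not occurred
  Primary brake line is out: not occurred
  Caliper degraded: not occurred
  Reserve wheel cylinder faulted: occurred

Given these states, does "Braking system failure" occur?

No

ABS chain inoperative [OR]: Primary brake line is out=not, Main pad sensor stuck=not → no input occurs → does not occur.
Front circuit unavailable [AND]: Upper reservoir lost=not, North bleed valve failed=not, Standby ABS modulator faulted=not, North proportioning valve failed=not → not all inputs occur → does not occur.
Booster path unavailable [OR]: Master cylinder malfunctions=not, Front circuit unavailable=not, Caliper degraded=not, A booster faulted=not → no input occurs → does not occur.
Service line fails [AND]: Reserve wheel cylinder faulted=occurs, Booster path unavailable=not, South brake line 2 fails=occurs → not all inputs occur → does not occur.
Braking system failure [OR]: ABS chain inoperative=not, Service line fails=not → no input occurs → does not occur.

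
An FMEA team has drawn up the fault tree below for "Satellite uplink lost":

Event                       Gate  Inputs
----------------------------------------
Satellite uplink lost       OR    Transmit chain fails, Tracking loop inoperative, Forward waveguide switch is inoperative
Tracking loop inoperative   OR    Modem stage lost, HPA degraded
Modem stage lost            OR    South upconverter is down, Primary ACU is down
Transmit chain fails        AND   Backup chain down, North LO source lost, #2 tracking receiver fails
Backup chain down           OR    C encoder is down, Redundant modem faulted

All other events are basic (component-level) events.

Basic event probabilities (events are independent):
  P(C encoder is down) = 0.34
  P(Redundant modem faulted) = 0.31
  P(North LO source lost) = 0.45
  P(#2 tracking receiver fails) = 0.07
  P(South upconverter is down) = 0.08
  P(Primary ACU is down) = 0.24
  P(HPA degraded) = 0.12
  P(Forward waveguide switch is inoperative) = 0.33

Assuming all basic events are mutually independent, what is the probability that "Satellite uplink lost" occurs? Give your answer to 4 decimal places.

P(Backup chain down) [OR] = 1 − (1−0.34) × (1−0.31) = 0.544600
P(Transmit chain fails) [AND] = 0.544600 × 0.45 × 0.07 = 0.017155
P(Modem stage lost) [OR] = 1 − (1−0.08) × (1−0.24) = 0.300800
P(Tracking loop inoperative) [OR] = 1 − (1−0.300800) × (1−0.12) = 0.384704
P(Satellite uplink lost) [OR] = 1 − (1−0.017155) × (1−0.384704) × (1−0.33) = 0.594824
Rounded to 4 decimal places: P(Satellite uplink lost) ≈ 0.5948.

0.5948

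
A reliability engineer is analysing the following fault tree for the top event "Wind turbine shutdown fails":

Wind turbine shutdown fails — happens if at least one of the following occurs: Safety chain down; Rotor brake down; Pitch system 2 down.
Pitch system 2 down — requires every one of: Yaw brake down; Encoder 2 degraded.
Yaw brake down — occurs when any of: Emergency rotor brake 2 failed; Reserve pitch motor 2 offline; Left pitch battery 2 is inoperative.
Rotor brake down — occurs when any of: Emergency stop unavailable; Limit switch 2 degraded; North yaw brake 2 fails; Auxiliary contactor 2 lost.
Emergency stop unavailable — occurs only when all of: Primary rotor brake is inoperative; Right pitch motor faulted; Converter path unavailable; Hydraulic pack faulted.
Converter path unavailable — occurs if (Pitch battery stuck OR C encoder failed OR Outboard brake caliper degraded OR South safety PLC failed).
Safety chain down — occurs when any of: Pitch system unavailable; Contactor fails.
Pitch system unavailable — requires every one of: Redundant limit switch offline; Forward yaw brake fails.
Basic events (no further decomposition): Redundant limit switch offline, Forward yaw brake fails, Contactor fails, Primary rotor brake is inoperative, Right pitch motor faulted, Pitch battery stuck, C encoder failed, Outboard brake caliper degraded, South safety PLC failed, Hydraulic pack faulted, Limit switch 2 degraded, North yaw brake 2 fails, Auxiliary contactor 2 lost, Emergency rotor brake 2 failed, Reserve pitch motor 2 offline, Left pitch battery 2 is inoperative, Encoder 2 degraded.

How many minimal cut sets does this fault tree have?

Pitch system unavailable [AND]: one cut set from each child combined → 1 × 1 = 1 cut set(s).
Safety chain down [OR]: union of children's cut sets → 2 cut set(s).
Converter path unavailable [OR]: union of children's cut sets → 4 cut set(s).
Emergency stop unavailable [AND]: one cut set from each child combined → 1 × 1 × 4 × 1 = 4 cut set(s).
Rotor brake down [OR]: union of children's cut sets → 7 cut set(s).
Yaw brake down [OR]: union of children's cut sets → 3 cut set(s).
Pitch system 2 down [AND]: one cut set from each child combined → 3 × 1 = 3 cut set(s).
Wind turbine shutdown fails [OR]: union of children's cut sets → 12 cut set(s).

12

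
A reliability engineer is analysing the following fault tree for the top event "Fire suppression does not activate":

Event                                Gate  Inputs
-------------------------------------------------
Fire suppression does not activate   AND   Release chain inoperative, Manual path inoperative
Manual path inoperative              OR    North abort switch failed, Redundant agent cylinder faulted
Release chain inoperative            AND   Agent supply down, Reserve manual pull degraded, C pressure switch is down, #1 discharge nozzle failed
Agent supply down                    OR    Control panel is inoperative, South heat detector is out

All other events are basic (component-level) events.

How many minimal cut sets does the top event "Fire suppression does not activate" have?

4

Agent supply down [OR]: union of children's cut sets → 2 cut set(s).
Release chain inoperative [AND]: one cut set from each child combined → 2 × 1 × 1 × 1 = 2 cut set(s).
Manual path inoperative [OR]: union of children's cut sets → 2 cut set(s).
Fire suppression does not activate [AND]: one cut set from each child combined → 2 × 2 = 4 cut set(s).
Minimal cut sets: {#1 discharge nozzle failed, C pressure switch is down, Control panel is inoperative, North abort switch failed, Reserve manual pull degraded}; {#1 discharge nozzle failed, C pressure switch is down, Control panel is inoperative, Redundant agent cylinder faulted, Reserve manual pull degraded}; {#1 discharge nozzle failed, C pressure switch is down, North abort switch failed, Reserve manual pull degraded, South heat detector is out}; {#1 discharge nozzle failed, C pressure switch is down, Redundant agent cylinder faulted, Reserve manual pull degraded, South heat detector is out}.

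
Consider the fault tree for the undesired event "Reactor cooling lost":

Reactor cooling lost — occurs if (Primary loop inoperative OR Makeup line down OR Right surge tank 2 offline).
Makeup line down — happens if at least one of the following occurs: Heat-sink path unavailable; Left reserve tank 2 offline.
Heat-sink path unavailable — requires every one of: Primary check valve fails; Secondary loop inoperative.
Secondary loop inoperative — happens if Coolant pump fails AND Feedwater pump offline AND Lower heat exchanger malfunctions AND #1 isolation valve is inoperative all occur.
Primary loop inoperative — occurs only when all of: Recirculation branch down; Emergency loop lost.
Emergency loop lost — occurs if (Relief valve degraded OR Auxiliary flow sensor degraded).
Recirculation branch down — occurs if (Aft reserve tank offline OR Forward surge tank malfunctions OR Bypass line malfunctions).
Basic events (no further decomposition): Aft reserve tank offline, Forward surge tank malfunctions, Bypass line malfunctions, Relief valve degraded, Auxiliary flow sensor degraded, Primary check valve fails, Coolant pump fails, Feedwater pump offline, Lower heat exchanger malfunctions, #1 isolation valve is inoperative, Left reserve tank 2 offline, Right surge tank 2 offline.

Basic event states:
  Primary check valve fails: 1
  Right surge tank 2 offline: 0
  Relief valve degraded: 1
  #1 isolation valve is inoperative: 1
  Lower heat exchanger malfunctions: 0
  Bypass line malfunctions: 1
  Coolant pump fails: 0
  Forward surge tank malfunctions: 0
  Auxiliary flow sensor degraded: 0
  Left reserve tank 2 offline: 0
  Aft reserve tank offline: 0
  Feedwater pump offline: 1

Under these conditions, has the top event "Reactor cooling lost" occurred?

Yes

Recirculation branch down [OR]: Aft reserve tank offline=not, Forward surge tank malfunctions=not, Bypass line malfunctions=occurs → at least one input occurs → occurs.
Emergency loop lost [OR]: Relief valve degraded=occurs, Auxiliary flow sensor degraded=not → at least one input occurs → occurs.
Primary loop inoperative [AND]: Recirculation branch down=occurs, Emergency loop lost=occurs → all inputs occur → occurs.
Secondary loop inoperative [AND]: Coolant pump fails=not, Feedwater pump offline=occurs, Lower heat exchanger malfunctions=not, #1 isolation valve is inoperative=occurs → not all inputs occur → does not occur.
Heat-sink path unavailable [AND]: Primary check valve fails=occurs, Secondary loop inoperative=not → not all inputs occur → does not occur.
Makeup line down [OR]: Heat-sink path unavailable=not, Left reserve tank 2 offline=not → no input occurs → does not occur.
Reactor cooling lost [OR]: Primary loop inoperative=occurs, Makeup line down=not, Right surge tank 2 offline=not → at least one input occurs → occurs.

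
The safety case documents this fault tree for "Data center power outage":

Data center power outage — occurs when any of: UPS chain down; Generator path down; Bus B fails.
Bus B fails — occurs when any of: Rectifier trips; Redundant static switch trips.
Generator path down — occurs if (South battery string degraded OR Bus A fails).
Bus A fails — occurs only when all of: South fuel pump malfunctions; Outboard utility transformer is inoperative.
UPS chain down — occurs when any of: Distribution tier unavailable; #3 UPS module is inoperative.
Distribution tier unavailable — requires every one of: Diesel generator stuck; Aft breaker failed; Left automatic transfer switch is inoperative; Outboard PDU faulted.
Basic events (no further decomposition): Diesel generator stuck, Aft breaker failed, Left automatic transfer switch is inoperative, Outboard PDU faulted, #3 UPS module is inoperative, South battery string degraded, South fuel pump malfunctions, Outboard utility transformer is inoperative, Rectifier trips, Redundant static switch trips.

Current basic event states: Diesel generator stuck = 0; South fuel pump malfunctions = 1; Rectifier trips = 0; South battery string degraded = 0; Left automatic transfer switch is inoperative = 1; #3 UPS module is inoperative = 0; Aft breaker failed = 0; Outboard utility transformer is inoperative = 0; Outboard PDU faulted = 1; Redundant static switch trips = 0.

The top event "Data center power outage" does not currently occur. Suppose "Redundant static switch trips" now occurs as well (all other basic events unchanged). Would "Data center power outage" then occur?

Counterfactual: set "Redundant static switch trips" to occurred.
Distribution tier unavailable [AND]: Diesel generator stuck=not, Aft breaker failed=not, Left automatic transfer switch is inoperative=occurs, Outboard PDU faulted=occurs → not all inputs occur → does not occur.
UPS chain down [OR]: Distribution tier unavailable=not, #3 UPS module is inoperative=not → no input occurs → does not occur.
Bus A fails [AND]: South fuel pump malfunctions=occurs, Outboard utility transformer is inoperative=not → not all inputs occur → does not occur.
Generator path down [OR]: South battery string degraded=not, Bus A fails=not → no input occurs → does not occur.
Bus B fails [OR]: Rectifier trips=not, Redundant static switch trips=occurs → at least one input occurs → occurs.
Data center power outage [OR]: UPS chain down=not, Generator path down=not, Bus B fails=occurs → at least one input occurs → occurs.

Yes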